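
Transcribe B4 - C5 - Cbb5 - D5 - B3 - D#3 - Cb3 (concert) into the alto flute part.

E5 F5 Fbb5 G5 E4 G#3 Fb3

Written C4 sounds as G3 on the alto flute, so concert pitches are written a perfect fourth up.
B4 gives E5
C5 gives F5
Cbb5 gives Fbb5
D5 gives G5
B3 gives E4
D#3 gives G#3
Cb3 gives Fb3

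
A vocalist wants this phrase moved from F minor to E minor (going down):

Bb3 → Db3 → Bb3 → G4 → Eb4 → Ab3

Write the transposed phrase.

A3 C3 A3 F#4 D4 G3

F minor to E minor down is a minor second, so every note moves down by that interval.
Bb3 -> A3
Db3 -> C3
Bb3 -> A3
G4 -> F#4
Eb4 -> D4
Ab3 -> G3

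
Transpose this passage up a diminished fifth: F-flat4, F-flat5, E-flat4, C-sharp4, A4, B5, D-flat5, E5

Cbb5 Cbb6 Bbb4 G4 Eb5 F6 Abb5 Bb5

Fb4 → Cbb5
Fb5 → Cbb6
Eb4 → Bbb4
C#4 → G4
A4 → Eb5
B5 → F6
Db5 → Abb5
E5 → Bb5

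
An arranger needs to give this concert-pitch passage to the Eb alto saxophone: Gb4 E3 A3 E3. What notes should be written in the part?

Eb5 C#4 F#4 C#4

Written C4 sounds as Eb3 on the Eb alto saxophone, so concert pitches are written a major sixth up.
Gb4 → Eb5
E3 → C#4
A3 → F#4
E3 → C#4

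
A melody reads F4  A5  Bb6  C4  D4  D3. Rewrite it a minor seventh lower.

F4 gives G3
A5 gives B4
Bb6 gives C6
C4 gives D3
D4 gives E3
D3 gives E2

G3 B4 C6 D3 E3 E2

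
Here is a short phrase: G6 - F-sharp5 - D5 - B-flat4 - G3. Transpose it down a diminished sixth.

B#5 A##4 F##4 D#4 B#2

A diminished sixth down from G6 gives B#5.
A diminished sixth down from F#5 gives A##4.
A diminished sixth down from D5 gives F##4.
Bb4 down a diminished sixth is D#4.
G3: a sixth down reaches B, and 7 semitones makes it B#2.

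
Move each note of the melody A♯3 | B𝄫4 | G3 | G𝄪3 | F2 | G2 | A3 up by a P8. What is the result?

A#4 Bbb5 G4 G##4 F3 G3 A4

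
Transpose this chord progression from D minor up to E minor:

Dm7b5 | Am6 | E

D minor up to E minor is a major second; each chord root moves by that interval while the quality stays the same.
Dm7b5: root D up a major second → E, giving Em7b5.
Am6: root A up a major second → B, giving Bm6.
E: root E up a major second → F#, giving F#.

Em7b5 Bm6 F#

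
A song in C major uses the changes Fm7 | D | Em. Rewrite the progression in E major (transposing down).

Am7 F# G#m

C major down to E major is a minor sixth; each chord root moves by that interval while the quality stays the same.
Fm7: root F down a minor sixth → A, giving Am7.
D: root D down a minor sixth → F#, giving F#.
Em: root E down a minor sixth → G#, giving G#m.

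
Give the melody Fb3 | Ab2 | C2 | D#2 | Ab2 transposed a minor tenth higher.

Abb4 Cb4 Eb3 F#3 Cb4

A minor tenth up from Fb3 gives Abb4.
Ab2: a tenth up reaches C, and 15 semitones makes it Cb4.
A minor tenth up from C2 gives Eb3.
D#2: a tenth up reaches F, and 15 semitones makes it F#3.
Ab2: a tenth up reaches C, and 15 semitones makes it Cb4.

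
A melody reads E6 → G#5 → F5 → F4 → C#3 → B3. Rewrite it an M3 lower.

E6 to C6
G#5 to E5
F5 to Db5
F4 to Db4
C#3 to A2
B3 to G3

C6 E5 Db5 Db4 A2 G3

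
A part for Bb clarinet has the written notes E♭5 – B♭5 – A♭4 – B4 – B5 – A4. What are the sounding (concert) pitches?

The Bb clarinet sounds a major second below written, so transpose each written note down a major second.
Eb5 -> Db5
Bb5 -> Ab5
Ab4 -> Gb4
B4 -> A4
B5 -> A5
A4 -> G4

Db5 Ab5 Gb4 A4 A5 G4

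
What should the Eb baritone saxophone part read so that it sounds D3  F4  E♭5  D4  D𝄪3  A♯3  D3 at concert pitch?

B4 D6 C7 B5 B##4 F##5 B4

The Eb baritone saxophone sounds a major thirteenth below written, so the written part must be a major thirteenth above concert — transpose each note up.
D3 -> B4
F4 -> D6
Eb5 -> C7
D4 -> B5
D##3 -> B##4
A#3 -> F##5
D3 -> B4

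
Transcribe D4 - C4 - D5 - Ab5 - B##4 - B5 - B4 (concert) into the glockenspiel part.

D2 C2 D3 Ab3 B##2 B3 B2

Written C4 sounds as C6 on the glockenspiel, so concert pitches are written a perfect fifteenth down.
D4 → D2
C4 → C2
D5 → D3
Ab5 → Ab3
B##4 → B##2
B5 → B3
B4 → B2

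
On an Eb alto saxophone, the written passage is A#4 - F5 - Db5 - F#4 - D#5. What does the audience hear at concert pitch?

Written C4 on the Eb alto saxophone sounds as Eb3, a major sixth lower; apply that shift to every note.
A#4 gives C#4
F5 gives Ab4
Db5 gives Fb4
F#4 gives A3
D#5 gives F#4

C#4 Ab4 Fb4 A3 F#4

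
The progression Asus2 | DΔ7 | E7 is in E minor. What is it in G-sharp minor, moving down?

C#sus2 F#Δ7 G#7

E minor down to G-sharp minor is a minor sixth; each chord root moves by that interval while the quality stays the same.
Asus2: root A down a minor sixth → C#, giving C#sus2.
DΔ7: root D down a minor sixth → F#, giving F#Δ7.
E7: root E down a minor sixth → G#, giving G#7.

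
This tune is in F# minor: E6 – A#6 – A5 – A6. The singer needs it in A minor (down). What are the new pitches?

G5 C#6 C5 C6

F# minor to A minor down is a major sixth, so every note moves down by that interval.
E6 to G5
A#6 to C#6
A5 to C5
A6 to C6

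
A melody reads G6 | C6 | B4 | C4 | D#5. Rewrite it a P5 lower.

C6 F5 E4 F3 G#4

A perfect fifth down from G6 gives C6.
C6 down a perfect fifth is F5.
B4: a fifth down reaches E, and 7 semitones makes it E4.
A perfect fifth down from C4 gives F3.
D#5: a fifth down reaches G, and 7 semitones makes it G#4.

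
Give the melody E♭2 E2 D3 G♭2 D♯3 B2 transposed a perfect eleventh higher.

Eb2 → Ab3
E2 → A3
D3 → G4
Gb2 → Cb4
D#3 → G#4
B2 → E4

Ab3 A3 G4 Cb4 G#4 E4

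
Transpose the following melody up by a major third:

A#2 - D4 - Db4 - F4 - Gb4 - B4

C##3 F#4 F4 A4 Bb4 D#5

A#2 gives C##3
D4 gives F#4
Db4 gives F4
F4 gives A4
Gb4 gives Bb4
B4 gives D#5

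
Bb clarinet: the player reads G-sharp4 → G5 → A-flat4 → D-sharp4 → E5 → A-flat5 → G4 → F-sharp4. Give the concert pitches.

The Bb clarinet sounds a major second below written, so transpose each written note down a major second.
G#4 gives F#4
G5 gives F5
Ab4 gives Gb4
D#4 gives C#4
E5 gives D5
Ab5 gives Gb5
G4 gives F4
F#4 gives E4

F#4 F5 Gb4 C#4 D5 Gb5 F4 E4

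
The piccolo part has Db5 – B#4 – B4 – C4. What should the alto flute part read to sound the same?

Gb6 E#6 E6 F5

First find concert pitch: the piccolo sounds a perfect octave above written, so Db5 B#4 B4 C4 sounds Db6 B#5 B5 C5.
Then write for alto flute: it sounds a perfect fourth below written, so the part must be a perfect fourth above concert.
Db6 → Gb6
B#5 → E#6
B5 → E6
C5 → F5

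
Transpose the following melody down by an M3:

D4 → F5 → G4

Bb3 Db5 Eb4

A major third down from D4 gives Bb3.
F5: a third down reaches D, and 4 semitones makes it Db5.
G4: a third down reaches E, and 4 semitones makes it Eb4.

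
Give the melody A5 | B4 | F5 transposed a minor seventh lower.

B4 C#4 G4

A5 -> B4
B4 -> C#4
F5 -> G4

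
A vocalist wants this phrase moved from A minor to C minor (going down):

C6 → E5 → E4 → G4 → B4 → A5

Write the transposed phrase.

From A down to C is a major sixth; apply that to each pitch.
C6 to Eb5
E5 to G4
E4 to G3
G4 to Bb3
B4 to D4
A5 to C5

Eb5 G4 G3 Bb3 D4 C5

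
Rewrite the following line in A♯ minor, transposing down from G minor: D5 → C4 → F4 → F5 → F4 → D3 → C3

E#4 D#3 G#3 G#4 G#3 E#2 D#2

From G down to A♯ is a diminished seventh; apply that to each pitch.
D5 becomes E#4
C4 becomes D#3
F4 becomes G#3
F5 becomes G#4
F4 becomes G#3
D3 becomes E#2
C3 becomes D#2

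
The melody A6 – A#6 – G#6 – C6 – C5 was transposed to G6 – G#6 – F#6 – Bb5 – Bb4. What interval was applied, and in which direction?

Take the first pair: A6 → G6. A to G spans 2 letter names, so the interval is some kind of second.
G6 to A6 is 2 semitones, which makes it a major second; the second version is lower, so the direction is down.
Checking another pair — C5 → Bb4 — gives the same interval.

down a major second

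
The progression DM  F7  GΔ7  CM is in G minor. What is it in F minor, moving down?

CM Eb7 FΔ7 BbM

G minor down to F minor is a major second; each chord root moves by that interval while the quality stays the same.
DM: root D down a major second → C, giving CM.
F7: root F down a major second → Eb, giving Eb7.
GΔ7: root G down a major second → F, giving FΔ7.
CM: root C down a major second → Bb, giving BbM.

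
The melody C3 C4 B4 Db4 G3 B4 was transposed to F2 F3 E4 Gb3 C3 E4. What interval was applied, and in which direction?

down a perfect fifth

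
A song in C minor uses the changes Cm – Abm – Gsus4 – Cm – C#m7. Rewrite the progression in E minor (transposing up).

Em Cm Bsus4 Em E#m7

C minor up to E minor is a major third; each chord root moves by that interval while the quality stays the same.
Cm: root C up a major third → E, giving Em.
Abm: root Ab up a major third → C, giving Cm.
Gsus4: root G up a major third → B, giving Bsus4.
Cm: root C up a major third → E, giving Em.
C#m7: root C# up a major third → E#, giving E#m7.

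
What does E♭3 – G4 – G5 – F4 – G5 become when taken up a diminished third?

Eb3 up a diminished third is Gbb3.
G4 up a diminished third is Bbb4.
G5: a third up reaches B, and 2 semitones makes it Bbb5.
F4 up a diminished third is Abb4.
G5: a third up reaches B, and 2 semitones makes it Bbb5.

Gbb3 Bbb4 Bbb5 Abb4 Bbb5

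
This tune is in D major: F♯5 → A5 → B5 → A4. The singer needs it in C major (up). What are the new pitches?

E6 G6 A6 G5

From D up to C is a minor seventh; apply that to each pitch.
F#5 gives E6
A5 gives G6
B5 gives A6
A4 gives G5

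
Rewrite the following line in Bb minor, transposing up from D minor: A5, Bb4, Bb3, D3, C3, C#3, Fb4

From D up to Bb is a minor sixth; apply that to each pitch.
A5 to F6
Bb4 to Gb5
Bb3 to Gb4
D3 to Bb3
C3 to Ab3
C#3 to A3
Fb4 to Dbb5

F6 Gb5 Gb4 Bb3 Ab3 A3 Dbb5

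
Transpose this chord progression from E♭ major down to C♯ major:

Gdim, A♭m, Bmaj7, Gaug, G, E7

E♭ major down to C♯ major is a diminished third; each chord root moves by that interval while the quality stays the same.
Gdim: root G down a diminished third → E#, giving E#dim.
A♭m: root A♭ down a diminished third → F#, giving F#m.
Bmaj7: root B down a diminished third → G##, giving G##maj7.
Gaug: root G down a diminished third → E#, giving E#aug.
G: root G down a diminished third → E#, giving E#.
E7: root E down a diminished third → C##, giving C##7.

E#dim F#m G##maj7 E#aug E# C##7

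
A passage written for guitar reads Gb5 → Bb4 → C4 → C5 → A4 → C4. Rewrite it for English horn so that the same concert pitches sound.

First find concert pitch: the guitar sounds a perfect octave below written, so Gb5 Bb4 C4 C5 A4 C4 sounds Gb4 Bb3 C3 C4 A3 C3.
Then write for English horn: it sounds a perfect fifth below written, so the part must be a perfect fifth above concert.
Gb4 → Db5
Bb3 → F4
C3 → G3
C4 → G4
A3 → E4
C3 → G3

Db5 F4 G3 G4 E4 G3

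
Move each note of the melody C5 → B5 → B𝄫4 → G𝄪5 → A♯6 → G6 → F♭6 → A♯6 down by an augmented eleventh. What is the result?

Gb3 F4 Fbb3 D#4 E5 Db5 Cbb5 E5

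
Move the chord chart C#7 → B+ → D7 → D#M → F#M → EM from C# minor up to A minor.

C# minor up to A minor is a minor sixth; each chord root moves by that interval while the quality stays the same.
C#7: root C# up a minor sixth → A, giving A7.
B+: root B up a minor sixth → G, giving G+.
D7: root D up a minor sixth → Bb, giving Bb7.
D#M: root D# up a minor sixth → B, giving BM.
F#M: root F# up a minor sixth → D, giving DM.
EM: root E up a minor sixth → C, giving CM.

A7 G+ Bb7 BM DM CM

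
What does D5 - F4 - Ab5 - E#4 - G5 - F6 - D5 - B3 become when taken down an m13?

F#3 A2 C4 G##2 B3 A4 F#3 D#2

D5 gives F#3
F4 gives A2
Ab5 gives C4
E#4 gives G##2
G5 gives B3
F6 gives A4
D5 gives F#3
B3 gives D#2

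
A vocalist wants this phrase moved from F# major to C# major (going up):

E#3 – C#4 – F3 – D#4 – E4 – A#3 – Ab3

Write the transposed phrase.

B#3 G#4 C4 A#4 B4 E#4 Eb4

From F# up to C# is a perfect fifth; apply that to each pitch.
E#3 -> B#3
C#4 -> G#4
F3 -> C4
D#4 -> A#4
E4 -> B4
A#3 -> E#4
Ab3 -> Eb4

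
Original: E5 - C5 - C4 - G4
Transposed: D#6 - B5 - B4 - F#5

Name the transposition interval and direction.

From E5 to D#6 is 7 letter names — a seventh of some quality.
E5 to D#6 is 11 semitones, which makes it a major seventh; the second version is higher, so the direction is up.
Checking another pair — G4 → F#5 — gives the same interval.

up a major seventh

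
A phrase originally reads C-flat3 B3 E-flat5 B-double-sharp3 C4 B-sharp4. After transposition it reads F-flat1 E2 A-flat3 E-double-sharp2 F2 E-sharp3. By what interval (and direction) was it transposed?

down a perfect twelfth

From Cb3 to Fb1 is 12 letter names — a twelfth of some quality.
Fb1 to Cb3 is 19 semitones, which makes it a perfect twelfth; the second version is lower, so the direction is down.
Checking another pair — B#4 → E#3 — gives the same interval.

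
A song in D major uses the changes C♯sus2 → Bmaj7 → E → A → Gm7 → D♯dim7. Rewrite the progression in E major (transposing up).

D#sus2 C#maj7 F# B Am7 E#dim7

D major up to E major is a major second; each chord root moves by that interval while the quality stays the same.
C♯sus2: root C♯ up a major second → D#, giving D#sus2.
Bmaj7: root B up a major second → C#, giving C#maj7.
E: root E up a major second → F#, giving F#.
A: root A up a major second → B, giving B.
Gm7: root G up a major second → A, giving Am7.
D♯dim7: root D♯ up a major second → E#, giving E#dim7.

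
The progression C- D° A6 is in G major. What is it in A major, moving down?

D- E° B6

G major down to A major is a minor seventh; each chord root moves by that interval while the quality stays the same.
C-: root C down a minor seventh → D, giving D-.
D°: root D down a minor seventh → E, giving E°.
A6: root A down a minor seventh → B, giving B6.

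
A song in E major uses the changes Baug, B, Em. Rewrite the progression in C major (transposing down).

Gaug G Cm

E major down to C major is a major third; each chord root moves by that interval while the quality stays the same.
Baug: root B down a major third → G, giving Gaug.
B: root B down a major third → G, giving G.
Em: root E down a major third → C, giving Cm.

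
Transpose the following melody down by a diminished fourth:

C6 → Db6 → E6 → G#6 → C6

G#5 A5 B#5 D##6 G#5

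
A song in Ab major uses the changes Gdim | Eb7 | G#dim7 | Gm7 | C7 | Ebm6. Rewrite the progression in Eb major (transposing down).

Ddim Bb7 D#dim7 Dm7 G7 Bbm6

Ab major down to Eb major is a perfect fourth; each chord root moves by that interval while the quality stays the same.
Gdim: root G down a perfect fourth → D, giving Ddim.
Eb7: root Eb down a perfect fourth → Bb, giving Bb7.
G#dim7: root G# down a perfect fourth → D#, giving D#dim7.
Gm7: root G down a perfect fourth → D, giving Dm7.
C7: root C down a perfect fourth → G, giving G7.
Ebm6: root Eb down a perfect fourth → Bb, giving Bbm6.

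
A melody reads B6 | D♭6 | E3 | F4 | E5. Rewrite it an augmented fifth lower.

B6 -> Eb6
Db6 -> Gbb5
E3 -> Ab2
F4 -> Bbb3
E5 -> Ab4

Eb6 Gbb5 Ab2 Bbb3 Ab4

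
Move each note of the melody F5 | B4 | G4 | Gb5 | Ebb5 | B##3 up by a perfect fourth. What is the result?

Bb5 E5 C5 Cb6 Abb5 E##4

F5 -> Bb5
B4 -> E5
G4 -> C5
Gb5 -> Cb6
Ebb5 -> Abb5
B##3 -> E##4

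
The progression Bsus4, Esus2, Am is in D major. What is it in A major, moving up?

F#sus4 Bsus2 Em

D major up to A major is a perfect fifth; each chord root moves by that interval while the quality stays the same.
Bsus4: root B up a perfect fifth → F#, giving F#sus4.
Esus2: root E up a perfect fifth → B, giving Bsus2.
Am: root A up a perfect fifth → E, giving Em.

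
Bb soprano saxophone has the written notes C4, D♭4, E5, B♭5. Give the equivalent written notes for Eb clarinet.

First find concert pitch: the Bb soprano saxophone sounds a major second below written, so C4 D♭4 E5 B♭5 sounds Bb3 Cb4 D5 Ab5.
Then write for Eb clarinet: it sounds a minor third above written, so the part must be a minor third below concert.
Bb3 → G3
Cb4 → Ab3
D5 → B4
Ab5 → F5

G3 Ab3 B4 F5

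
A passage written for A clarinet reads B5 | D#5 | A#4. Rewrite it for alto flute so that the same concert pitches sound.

First find concert pitch: the A clarinet sounds a minor third below written, so B5 D#5 A#4 sounds G#5 B#4 F##4.
Then write for alto flute: it sounds a perfect fourth below written, so the part must be a perfect fourth above concert.
G#5 → C#6
B#4 → E#5
F##4 → B#4

C#6 E#5 B#4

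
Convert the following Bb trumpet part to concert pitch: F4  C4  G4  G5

Written C4 on the Bb trumpet sounds as Bb3, a major second lower; apply that shift to every note.
F4 becomes Eb4
C4 becomes Bb3
G4 becomes F4
G5 becomes F5

Eb4 Bb3 F4 F5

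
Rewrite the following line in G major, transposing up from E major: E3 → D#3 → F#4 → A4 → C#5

G3 F#3 A4 C5 E5

From E up to G is a minor third; apply that to each pitch.
E3 -> G3
D#3 -> F#3
F#4 -> A4
A4 -> C5
C#5 -> E5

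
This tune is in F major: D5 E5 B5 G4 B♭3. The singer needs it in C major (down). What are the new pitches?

A4 B4 F#5 D4 F3

F major to C major down is a perfect fourth, so every note moves down by that interval.
D5 becomes A4
E5 becomes B4
B5 becomes F#5
G4 becomes D4
Bb3 becomes F3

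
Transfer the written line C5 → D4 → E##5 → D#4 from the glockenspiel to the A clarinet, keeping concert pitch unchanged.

First find concert pitch: the glockenspiel sounds a perfect fifteenth above written, so C5 D4 E##5 D#4 sounds C7 D6 E##7 D#6.
Then write for A clarinet: it sounds a minor third below written, so the part must be a minor third above concert.
C7 → Eb7
D6 → F6
E##7 → G##7
D#6 → F#6

Eb7 F6 G##7 F#6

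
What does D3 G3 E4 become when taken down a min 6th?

F#2 B2 G#3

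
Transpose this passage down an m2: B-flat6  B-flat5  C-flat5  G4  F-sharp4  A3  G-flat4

A6 A5 Bb4 F#4 E#4 G#3 F4

A minor second down from Bb6 gives A6.
Bb5 down a minor second is A5.
A minor second down from Cb5 gives Bb4.
G4 down a minor second is F#4.
F#4 down a minor second is E#4.
A minor second down from A3 gives G#3.
Gb4 down a minor second is F4.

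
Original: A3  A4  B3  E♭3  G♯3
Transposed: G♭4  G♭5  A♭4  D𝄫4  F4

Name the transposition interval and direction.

up a diminished seventh

Take the first pair: A3 → Gb4. A to G spans 7 letter names, so the interval is some kind of seventh.
A3 to Gb4 is 9 semitones, which makes it a diminished seventh; the second version is higher, so the direction is up.
Checking another pair — G#3 → F4 — gives the same interval.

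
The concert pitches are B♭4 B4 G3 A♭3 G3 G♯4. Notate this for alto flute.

Eb5 E5 C4 Db4 C4 C#5

The alto flute sounds a perfect fourth below written, so the written part must be a perfect fourth above concert — transpose each note up.
Bb4 gives Eb5
B4 gives E5
G3 gives C4
Ab3 gives Db4
G3 gives C4
G#4 gives C#5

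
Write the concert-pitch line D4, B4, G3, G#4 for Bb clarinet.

The Bb clarinet sounds a major second below written, so the written part must be a major second above concert — transpose each note up.
D4 to E4
B4 to C#5
G3 to A3
G#4 to A#4

E4 C#5 A3 A#4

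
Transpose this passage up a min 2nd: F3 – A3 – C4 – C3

F3 up a minor second is Gb3.
A3: a second up reaches B, and 1 semitone makes it Bb3.
C4 up a minor second is Db4.
C3 up a minor second is Db3.

Gb3 Bb3 Db4 Db3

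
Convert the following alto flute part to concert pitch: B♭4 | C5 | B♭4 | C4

The alto flute sounds a perfect fourth below written, so transpose each written note down a perfect fourth.
Bb4 gives F4
C5 gives G4
Bb4 gives F4
C4 gives G3

F4 G4 F4 G3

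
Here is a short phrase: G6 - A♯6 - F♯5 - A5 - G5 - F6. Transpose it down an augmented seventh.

G6 down an augmented seventh is Abb5.
A#6 down an augmented seventh is Bb5.
An augmented seventh down from F#5 gives Gb4.
A5: a seventh down reaches B, and 12 semitones makes it Bbb4.
G5: a seventh down reaches A, and 12 semitones makes it Abb4.
An augmented seventh down from F6 gives Gbb5.

Abb5 Bb5 Gb4 Bbb4 Abb4 Gbb5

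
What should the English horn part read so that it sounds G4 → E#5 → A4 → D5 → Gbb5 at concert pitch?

D5 B#5 E5 A5 Dbb6

The English horn sounds a perfect fifth below written, so the written part must be a perfect fifth above concert — transpose each note up.
G4 to D5
E#5 to B#5
A4 to E5
D5 to A5
Gbb5 to Dbb6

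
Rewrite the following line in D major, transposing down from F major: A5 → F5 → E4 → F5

From F down to D is a minor third; apply that to each pitch.
A5 to F#5
F5 to D5
E4 to C#4
F5 to D5

F#5 D5 C#4 D5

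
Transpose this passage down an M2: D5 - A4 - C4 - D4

A major second down from D5 gives C5.
A4: a second down reaches G, and 2 semitones makes it G4.
C4 down a major second is Bb3.
D4 down a major second is C4.

C5 G4 Bb3 C4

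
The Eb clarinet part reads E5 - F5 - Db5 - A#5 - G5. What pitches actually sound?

The Eb clarinet sounds a minor third above written, so transpose each written note up a minor third.
E5 to G5
F5 to Ab5
Db5 to Fb5
A#5 to C#6
G5 to Bb5

G5 Ab5 Fb5 C#6 Bb5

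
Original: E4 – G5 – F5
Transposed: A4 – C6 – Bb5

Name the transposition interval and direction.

up a perfect fourth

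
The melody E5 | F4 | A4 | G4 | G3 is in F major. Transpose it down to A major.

G#4 A3 C#4 B3 B2

From F down to A is a minor sixth; apply that to each pitch.
E5 → G#4
F4 → A3
A4 → C#4
G4 → B3
G3 → B2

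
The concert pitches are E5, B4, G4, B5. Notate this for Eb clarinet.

C#5 G#4 E4 G#5

Written C4 sounds as Eb4 on the Eb clarinet, so concert pitches are written a minor third down.
E5 to C#5
B4 to G#4
G4 to E4
B5 to G#5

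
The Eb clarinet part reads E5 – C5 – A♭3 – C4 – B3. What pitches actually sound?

G5 Eb5 Cb4 Eb4 D4

Written C4 on the Eb clarinet sounds as Eb4, a minor third higher; apply that shift to every note.
E5 to G5
C5 to Eb5
Ab3 to Cb4
C4 to Eb4
B3 to D4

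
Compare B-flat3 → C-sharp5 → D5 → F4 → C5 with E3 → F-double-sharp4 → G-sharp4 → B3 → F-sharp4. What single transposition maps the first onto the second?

down a diminished fifth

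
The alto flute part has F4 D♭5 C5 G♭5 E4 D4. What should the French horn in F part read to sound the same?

First find concert pitch: the alto flute sounds a perfect fourth below written, so F4 D♭5 C5 G♭5 E4 D4 sounds C4 Ab4 G4 Db5 B3 A3.
Then write for French horn in F: it sounds a perfect fifth below written, so the part must be a perfect fifth above concert.
C4 → G4
Ab4 → Eb5
G4 → D5
Db5 → Ab5
B3 → F#4
A3 → E4

G4 Eb5 D5 Ab5 F#4 E4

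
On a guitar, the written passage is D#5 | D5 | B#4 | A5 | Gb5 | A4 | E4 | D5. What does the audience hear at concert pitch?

D#4 D4 B#3 A4 Gb4 A3 E3 D4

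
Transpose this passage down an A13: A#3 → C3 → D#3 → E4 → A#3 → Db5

C2 Ebb1 F1 Gb2 C2 Fbb3

A#3: a thirteenth down reaches C, and 22 semitones makes it C2.
C3: a thirteenth down reaches E, and 22 semitones makes it Ebb1.
D#3 down an augmented thirteenth is F1.
An augmented thirteenth down from E4 gives Gb2.
An augmented thirteenth down from A#3 gives C2.
An augmented thirteenth down from Db5 gives Fbb3.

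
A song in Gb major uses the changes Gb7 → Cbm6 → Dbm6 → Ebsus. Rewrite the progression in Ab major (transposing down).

Ab7 Dbm6 Ebm6 Fsus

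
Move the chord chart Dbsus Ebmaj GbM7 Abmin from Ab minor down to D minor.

Gsus Amaj CM7 Dmin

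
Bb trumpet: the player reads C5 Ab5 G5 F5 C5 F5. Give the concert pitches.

The Bb trumpet sounds a major second below written, so transpose each written note down a major second.
C5 -> Bb4
Ab5 -> Gb5
G5 -> F5
F5 -> Eb5
C5 -> Bb4
F5 -> Eb5

Bb4 Gb5 F5 Eb5 Bb4 Eb5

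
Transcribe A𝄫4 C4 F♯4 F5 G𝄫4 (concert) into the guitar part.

Written C4 sounds as C3 on the guitar, so concert pitches are written a perfect octave up.
Abb4 to Abb5
C4 to C5
F#4 to F#5
F5 to F6
Gbb4 to Gbb5

Abb5 C5 F#5 F6 Gbb5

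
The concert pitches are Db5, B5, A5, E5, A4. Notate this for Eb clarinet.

The Eb clarinet sounds a minor third above written, so the written part must be a minor third below concert — transpose each note down.
Db5 to Bb4
B5 to G#5
A5 to F#5
E5 to C#5
A4 to F#4

Bb4 G#5 F#5 C#5 F#4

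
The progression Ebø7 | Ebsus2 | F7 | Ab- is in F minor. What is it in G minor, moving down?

Fø7 Fsus2 G7 Bb-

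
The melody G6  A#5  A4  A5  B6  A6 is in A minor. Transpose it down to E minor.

D6 E#5 E4 E5 F#6 E6

From A down to E is a perfect fourth; apply that to each pitch.
G6 to D6
A#5 to E#5
A4 to E4
A5 to E5
B6 to F#6
A6 to E6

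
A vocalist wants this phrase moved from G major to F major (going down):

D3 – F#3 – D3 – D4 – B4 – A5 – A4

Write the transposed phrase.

G major to F major down is a major second, so every note moves down by that interval.
D3 to C3
F#3 to E3
D3 to C3
D4 to C4
B4 to A4
A5 to G5
A4 to G4

C3 E3 C3 C4 A4 G5 G4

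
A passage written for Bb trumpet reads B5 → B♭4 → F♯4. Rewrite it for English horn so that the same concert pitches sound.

First find concert pitch: the Bb trumpet sounds a major second below written, so B5 B♭4 F♯4 sounds A5 Ab4 E4.
Then write for English horn: it sounds a perfect fifth below written, so the part must be a perfect fifth above concert.
A5 → E6
Ab4 → Eb5
E4 → B4

E6 Eb5 B4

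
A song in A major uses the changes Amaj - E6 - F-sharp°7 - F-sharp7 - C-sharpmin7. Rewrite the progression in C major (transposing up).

A major up to C major is a minor third; each chord root moves by that interval while the quality stays the same.
Amaj: root A up a minor third → C, giving Cmaj.
E6: root E up a minor third → G, giving G6.
F-sharp°7: root F-sharp up a minor third → A, giving A°7.
F-sharp7: root F-sharp up a minor third → A, giving A7.
C-sharpmin7: root C-sharp up a minor third → E, giving Emin7.

Cmaj G6 A°7 A7 Emin7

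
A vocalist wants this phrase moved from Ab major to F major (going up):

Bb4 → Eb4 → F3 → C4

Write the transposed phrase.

Ab major to F major up is a major sixth, so every note moves up by that interval.
Bb4 to G5
Eb4 to C5
F3 to D4
C4 to A4

G5 C5 D4 A4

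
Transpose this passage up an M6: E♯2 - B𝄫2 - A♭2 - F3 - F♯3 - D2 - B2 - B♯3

E#2 becomes C##3
Bbb2 becomes Gb3
Ab2 becomes F3
F3 becomes D4
F#3 becomes D#4
D2 becomes B2
B2 becomes G#3
B#3 becomes G##4

C##3 Gb3 F3 D4 D#4 B2 G#3 G##4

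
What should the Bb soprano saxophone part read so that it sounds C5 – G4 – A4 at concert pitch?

D5 A4 B4

The Bb soprano saxophone sounds a major second below written, so the written part must be a major second above concert — transpose each note up.
C5 -> D5
G4 -> A4
A4 -> B4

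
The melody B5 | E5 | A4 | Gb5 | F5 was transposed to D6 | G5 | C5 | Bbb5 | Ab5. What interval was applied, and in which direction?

Take the first pair: B5 → D6. B to D spans 3 letter names, so the interval is some kind of third.
B5 to D6 is 3 semitones, which makes it a minor third; the second version is higher, so the direction is up.
Checking another pair — F5 → Ab5 — gives the same interval.

up a minor third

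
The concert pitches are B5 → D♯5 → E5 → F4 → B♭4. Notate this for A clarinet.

The A clarinet sounds a minor third below written, so the written part must be a minor third above concert — transpose each note up.
B5 to D6
D#5 to F#5
E5 to G5
F4 to Ab4
Bb4 to Db5

D6 F#5 G5 Ab4 Db5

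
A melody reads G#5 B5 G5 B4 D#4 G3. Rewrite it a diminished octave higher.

G6 Bb6 Gb6 Bb5 D5 Gb4

G#5 up a diminished octave is G6.
B5: an octave up reaches B, and 11 semitones makes it Bb6.
G5: an octave up reaches G, and 11 semitones makes it Gb6.
B4: an octave up reaches B, and 11 semitones makes it Bb5.
D#4: an octave up reaches D, and 11 semitones makes it D5.
A diminished octave up from G3 gives Gb4.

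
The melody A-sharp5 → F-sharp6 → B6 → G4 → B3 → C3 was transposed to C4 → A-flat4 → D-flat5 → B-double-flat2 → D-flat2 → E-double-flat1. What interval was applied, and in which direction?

down an augmented thirteenth

From A#5 to C4 is 13 letter names — a thirteenth of some quality.
C4 to A#5 is 22 semitones, which makes it an augmented thirteenth; the second version is lower, so the direction is down.
Checking another pair — C3 → Ebb1 — gives the same interval.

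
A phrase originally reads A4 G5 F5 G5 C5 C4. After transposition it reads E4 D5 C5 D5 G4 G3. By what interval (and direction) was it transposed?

down a perfect fourth

From A4 to E4 is 4 letter names — a fourth of some quality.
E4 to A4 is 5 semitones, which makes it a perfect fourth; the second version is lower, so the direction is down.
Checking another pair — C4 → G3 — gives the same interval.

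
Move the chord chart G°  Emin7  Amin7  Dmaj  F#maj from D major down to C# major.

F#° D#min7 G#min7 C#maj E#maj

D major down to C# major is a minor second; each chord root moves by that interval while the quality stays the same.
G°: root G down a minor second → F#, giving F#°.
Emin7: root E down a minor second → D#, giving D#min7.
Amin7: root A down a minor second → G#, giving G#min7.
Dmaj: root D down a minor second → C#, giving C#maj.
F#maj: root F# down a minor second → E#, giving E#maj.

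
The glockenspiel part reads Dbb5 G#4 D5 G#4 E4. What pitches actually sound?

The glockenspiel sounds a perfect fifteenth above written, so transpose each written note up a perfect fifteenth.
Dbb5 -> Dbb7
G#4 -> G#6
D5 -> D7
G#4 -> G#6
E4 -> E6

Dbb7 G#6 D7 G#6 E6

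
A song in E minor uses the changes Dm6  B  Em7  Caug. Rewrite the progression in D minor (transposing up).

Cm6 A Dm7 Bbaug

E minor up to D minor is a minor seventh; each chord root moves by that interval while the quality stays the same.
Dm6: root D up a minor seventh → C, giving Cm6.
B: root B up a minor seventh → A, giving A.
Em7: root E up a minor seventh → D, giving Dm7.
Caug: root C up a minor seventh → Bb, giving Bbaug.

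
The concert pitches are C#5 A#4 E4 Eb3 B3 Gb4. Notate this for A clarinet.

Written C4 sounds as A3 on the A clarinet, so concert pitches are written a minor third up.
C#5 -> E5
A#4 -> C#5
E4 -> G4
Eb3 -> Gb3
B3 -> D4
Gb4 -> Bbb4

E5 C#5 G4 Gb3 D4 Bbb4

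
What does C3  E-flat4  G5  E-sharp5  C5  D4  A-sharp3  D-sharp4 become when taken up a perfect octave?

C4 Eb5 G6 E#6 C6 D5 A#4 D#5

C3 up a perfect octave is C4.
Eb4 up a perfect octave is Eb5.
G5 up a perfect octave is G6.
A perfect octave up from E#5 gives E#6.
A perfect octave up from C5 gives C6.
D4: an octave up reaches D, and 12 semitones makes it D5.
A#3: an octave up reaches A, and 12 semitones makes it A#4.
D#4 up a perfect octave is D#5.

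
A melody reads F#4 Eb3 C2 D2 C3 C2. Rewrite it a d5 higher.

F#4 becomes C5
Eb3 becomes Bbb3
C2 becomes Gb2
D2 becomes Ab2
C3 becomes Gb3
C2 becomes Gb2

C5 Bbb3 Gb2 Ab2 Gb3 Gb2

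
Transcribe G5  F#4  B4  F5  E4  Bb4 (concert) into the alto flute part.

The alto flute sounds a perfect fourth below written, so the written part must be a perfect fourth above concert — transpose each note up.
G5 becomes C6
F#4 becomes B4
B4 becomes E5
F5 becomes Bb5
E4 becomes A4
Bb4 becomes Eb5

C6 B4 E5 Bb5 A4 Eb5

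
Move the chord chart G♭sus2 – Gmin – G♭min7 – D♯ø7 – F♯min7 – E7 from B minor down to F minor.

Dbbsus2 Dbmin Dbbmin7 Aø7 Cmin7 Bb7

B minor down to F minor is an augmented fourth; each chord root moves by that interval while the quality stays the same.
G♭sus2: root G♭ down an augmented fourth → Dbb, giving Dbbsus2.
Gmin: root G down an augmented fourth → Db, giving Dbmin.
G♭min7: root G♭ down an augmented fourth → Dbb, giving Dbbmin7.
D♯ø7: root D♯ down an augmented fourth → A, giving Aø7.
F♯min7: root F♯ down an augmented fourth → C, giving Cmin7.
E7: root E down an augmented fourth → Bb, giving Bb7.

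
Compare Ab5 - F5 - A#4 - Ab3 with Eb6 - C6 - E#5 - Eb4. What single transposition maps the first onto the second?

Take the first pair: Ab5 → Eb6. A to E spans 5 letter names, so the interval is some kind of fifth.
Ab5 to Eb6 is 7 semitones, which makes it a perfect fifth; the second version is higher, so the direction is up.
Checking another pair — Ab3 → Eb4 — gives the same interval.

up a perfect fifth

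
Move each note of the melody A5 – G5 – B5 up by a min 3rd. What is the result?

A5 -> C6
G5 -> Bb5
B5 -> D6

C6 Bb5 D6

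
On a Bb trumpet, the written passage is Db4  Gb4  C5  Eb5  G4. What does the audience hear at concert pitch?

Cb4 Fb4 Bb4 Db5 F4

Written C4 on the Bb trumpet sounds as Bb3, a major second lower; apply that shift to every note.
Db4 gives Cb4
Gb4 gives Fb4
C5 gives Bb4
Eb5 gives Db5
G4 gives F4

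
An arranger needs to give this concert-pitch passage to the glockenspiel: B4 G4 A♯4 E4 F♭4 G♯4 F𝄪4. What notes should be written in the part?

B2 G2 A#2 E2 Fb2 G#2 F##2

Written C4 sounds as C6 on the glockenspiel, so concert pitches are written a perfect fifteenth down.
B4 -> B2
G4 -> G2
A#4 -> A#2
E4 -> E2
Fb4 -> Fb2
G#4 -> G#2
F##4 -> F##2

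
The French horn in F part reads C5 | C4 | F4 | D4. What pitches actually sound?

F4 F3 Bb3 G3

Written C4 on the French horn in F sounds as F3, a perfect fifth lower; apply that shift to every note.
C5 becomes F4
C4 becomes F3
F4 becomes Bb3
D4 becomes G3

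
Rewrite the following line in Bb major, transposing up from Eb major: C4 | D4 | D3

G4 A4 A3

Eb major to Bb major up is a perfect fifth, so every note moves up by that interval.
C4 becomes G4
D4 becomes A4
D3 becomes A3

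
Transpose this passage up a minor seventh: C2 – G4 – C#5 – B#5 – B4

Bb2 F5 B5 A#6 A5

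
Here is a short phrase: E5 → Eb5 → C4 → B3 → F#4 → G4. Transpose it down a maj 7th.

E5 gives F4
Eb5 gives Fb4
C4 gives Db3
B3 gives C3
F#4 gives G3
G4 gives Ab3

F4 Fb4 Db3 C3 G3 Ab3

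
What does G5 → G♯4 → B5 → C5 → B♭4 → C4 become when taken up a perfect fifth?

D6 D#5 F#6 G5 F5 G4

A perfect fifth up from G5 gives D6.
G#4: a fifth up reaches D, and 7 semitones makes it D#5.
A perfect fifth up from B5 gives F#6.
C5 up a perfect fifth is G5.
A perfect fifth up from Bb4 gives F5.
A perfect fifth up from C4 gives G4.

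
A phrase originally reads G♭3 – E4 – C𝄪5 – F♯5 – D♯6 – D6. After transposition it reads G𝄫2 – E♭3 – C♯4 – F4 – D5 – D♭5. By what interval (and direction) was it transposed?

down an augmented octave

Take the first pair: Gb3 → Gbb2. G to G spans 8 letter names, so the interval is some kind of octave.
Gbb2 to Gb3 is 13 semitones, which makes it an augmented octave; the second version is lower, so the direction is down.
Checking another pair — D6 → Db5 — gives the same interval.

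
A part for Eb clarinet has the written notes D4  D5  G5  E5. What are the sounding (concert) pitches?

F4 F5 Bb5 G5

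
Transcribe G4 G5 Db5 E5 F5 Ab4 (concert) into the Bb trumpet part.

Written C4 sounds as Bb3 on the Bb trumpet, so concert pitches are written a major second up.
G4 → A4
G5 → A5
Db5 → Eb5
E5 → F#5
F5 → G5
Ab4 → Bb4

A4 A5 Eb5 F#5 G5 Bb4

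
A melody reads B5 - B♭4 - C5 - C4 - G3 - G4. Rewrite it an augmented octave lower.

B5 to Bb4
Bb4 to Bbb3
C5 to Cb4
C4 to Cb3
G3 to Gb2
G4 to Gb3

Bb4 Bbb3 Cb4 Cb3 Gb2 Gb3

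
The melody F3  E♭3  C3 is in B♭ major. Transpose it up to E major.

B3 A3 F#3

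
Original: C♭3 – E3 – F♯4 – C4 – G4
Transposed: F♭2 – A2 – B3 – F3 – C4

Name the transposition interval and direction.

Take the first pair: Cb3 → Fb2. C to F spans 5 letter names, so the interval is some kind of fifth.
Fb2 to Cb3 is 7 semitones, which makes it a perfect fifth; the second version is lower, so the direction is down.
Checking another pair — G4 → C4 — gives the same interval.

down a perfect fifth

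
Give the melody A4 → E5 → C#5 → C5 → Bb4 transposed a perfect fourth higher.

D5 A5 F#5 F5 Eb5

A4 up a perfect fourth is D5.
E5 up a perfect fourth is A5.
A perfect fourth up from C#5 gives F#5.
C5 up a perfect fourth is F5.
Bb4 up a perfect fourth is Eb5.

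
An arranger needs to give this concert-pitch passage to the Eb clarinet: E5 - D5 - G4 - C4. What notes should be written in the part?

C#5 B4 E4 A3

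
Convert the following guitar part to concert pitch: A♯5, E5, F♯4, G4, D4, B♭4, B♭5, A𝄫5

A#4 E4 F#3 G3 D3 Bb3 Bb4 Abb4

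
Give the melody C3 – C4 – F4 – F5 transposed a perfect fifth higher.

A perfect fifth up from C3 gives G3.
C4 up a perfect fifth is G4.
A perfect fifth up from F4 gives C5.
A perfect fifth up from F5 gives C6.

G3 G4 C5 C6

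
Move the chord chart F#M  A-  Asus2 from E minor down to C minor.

DM F- Fsus2

E minor down to C minor is a major third; each chord root moves by that interval while the quality stays the same.
F#M: root F# down a major third → D, giving DM.
A-: root A down a major third → F, giving F-.
Asus2: root A down a major third → F, giving Fsus2.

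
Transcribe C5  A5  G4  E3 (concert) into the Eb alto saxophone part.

The Eb alto saxophone sounds a major sixth below written, so the written part must be a major sixth above concert — transpose each note up.
C5 → A5
A5 → F#6
G4 → E5
E3 → C#4

A5 F#6 E5 C#4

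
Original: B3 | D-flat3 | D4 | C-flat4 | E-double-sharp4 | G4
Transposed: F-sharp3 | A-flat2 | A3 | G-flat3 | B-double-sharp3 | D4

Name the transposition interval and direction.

Take the first pair: B3 → F#3. B to F spans 4 letter names, so the interval is some kind of fourth.
F#3 to B3 is 5 semitones, which makes it a perfect fourth; the second version is lower, so the direction is down.
Checking another pair — G4 → D4 — gives the same interval.

down a perfect fourth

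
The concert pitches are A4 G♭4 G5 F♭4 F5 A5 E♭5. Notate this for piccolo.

A3 Gb3 G4 Fb3 F4 A4 Eb4

The piccolo sounds a perfect octave above written, so the written part must be a perfect octave below concert — transpose each note down.
A4 becomes A3
Gb4 becomes Gb3
G5 becomes G4
Fb4 becomes Fb3
F5 becomes F4
A5 becomes A4
Eb5 becomes Eb4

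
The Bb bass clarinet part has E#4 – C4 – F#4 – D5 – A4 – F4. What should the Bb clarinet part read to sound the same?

First find concert pitch: the Bb bass clarinet sounds a major ninth below written, so E#4 C4 F#4 D5 A4 F4 sounds D#3 Bb2 E3 C4 G3 Eb3.
Then write for Bb clarinet: it sounds a major second below written, so the part must be a major second above concert.
D#3 → E#3
Bb2 → C3
E3 → F#3
C4 → D4
G3 → A3
Eb3 → F3

E#3 C3 F#3 D4 A3 F3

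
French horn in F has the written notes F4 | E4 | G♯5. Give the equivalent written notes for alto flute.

First find concert pitch: the French horn in F sounds a perfect fifth below written, so F4 E4 G♯5 sounds Bb3 A3 C#5.
Then write for alto flute: it sounds a perfect fourth below written, so the part must be a perfect fourth above concert.
Bb3 → Eb4
A3 → D4
C#5 → F#5

Eb4 D4 F#5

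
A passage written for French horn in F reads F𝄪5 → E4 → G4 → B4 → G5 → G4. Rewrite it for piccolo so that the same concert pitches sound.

B#3 A2 C3 E3 C4 C3

First find concert pitch: the French horn in F sounds a perfect fifth below written, so F𝄪5 E4 G4 B4 G5 G4 sounds B#4 A3 C4 E4 C5 C4.
Then write for piccolo: it sounds a perfect octave above written, so the part must be a perfect octave below concert.
B#4 → B#3
A3 → A2
C4 → C3
E4 → E3
C5 → C4
C4 → C3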